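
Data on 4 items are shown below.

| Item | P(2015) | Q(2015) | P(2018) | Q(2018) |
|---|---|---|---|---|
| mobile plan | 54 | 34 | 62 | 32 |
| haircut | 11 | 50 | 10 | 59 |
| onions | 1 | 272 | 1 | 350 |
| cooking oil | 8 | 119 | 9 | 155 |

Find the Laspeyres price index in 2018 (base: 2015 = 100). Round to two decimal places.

109.45

Laspeyres price index uses base-period quantities as weights.
ΣP(2018)·Q(2015) = 62×34 + 10×50 + 1×272 + 9×119 = 2108 + 500 + 272 + 1071 = 3951
ΣP(2015)·Q(2015) = 54×34 + 11×50 + 1×272 + 8×119 = 1836 + 550 + 272 + 952 = 3610
Index = 3951 / 3610 × 100 = 109.4460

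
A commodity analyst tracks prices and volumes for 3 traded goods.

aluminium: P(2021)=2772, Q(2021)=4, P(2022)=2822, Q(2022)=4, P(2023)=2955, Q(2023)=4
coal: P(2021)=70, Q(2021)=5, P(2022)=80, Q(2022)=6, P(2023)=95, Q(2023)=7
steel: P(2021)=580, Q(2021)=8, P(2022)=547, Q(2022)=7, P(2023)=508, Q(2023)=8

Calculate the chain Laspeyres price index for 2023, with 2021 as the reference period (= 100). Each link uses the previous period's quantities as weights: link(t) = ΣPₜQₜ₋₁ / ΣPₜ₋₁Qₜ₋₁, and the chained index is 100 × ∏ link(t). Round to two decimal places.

102.15

Link 2021→2022:
ΣP(2022)Q(2021) = 2822×4 + 80×5 + 547×8 = 11288 + 400 + 4376 = 16064
ΣP(2021)Q(2021) = 2772×4 + 70×5 + 580×8 = 11088 + 350 + 4640 = 16078
link = 16064/16078 = 0.999129
Link 2022→2023:
ΣP(2023)Q(2022) = 2955×4 + 95×6 + 508×7 = 11820 + 570 + 3556 = 15946
ΣP(2022)Q(2022) = 2822×4 + 80×6 + 547×7 = 11288 + 480 + 3829 = 15597
link = 15946/15597 = 1.022376
Chained index = 100 × 0.999129 × 1.022376 = 102.1486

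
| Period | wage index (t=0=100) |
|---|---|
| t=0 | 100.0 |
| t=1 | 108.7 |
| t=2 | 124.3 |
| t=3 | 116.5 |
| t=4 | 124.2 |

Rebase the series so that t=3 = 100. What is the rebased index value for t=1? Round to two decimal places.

93.30

Rebased(t=1) = 108.7 / 116.5 × 100 = 93.3047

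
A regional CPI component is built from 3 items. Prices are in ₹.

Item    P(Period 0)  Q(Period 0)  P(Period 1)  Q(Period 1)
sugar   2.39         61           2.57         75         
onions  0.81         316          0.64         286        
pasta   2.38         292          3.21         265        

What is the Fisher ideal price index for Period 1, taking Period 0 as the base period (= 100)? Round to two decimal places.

Laspeyres component (base-period weights):
ΣP(Period 1)Q(Period 0) = 2.57×61 + 0.64×316 + 3.21×292 = 156.77 + 202.24 + 937.32 = 1296.33
ΣP(Period 0)Q(Period 0) = 2.39×61 + 0.81×316 + 2.38×292 = 145.79 + 255.96 + 694.96 = 1096.71
L = 1296.33 / 1096.71 × 100 = 118.2017
Paasche component (current-period weights):
ΣP(Period 1)Q(Period 1) = 2.57×75 + 0.64×286 + 3.21×265 = 192.75 + 183.04 + 850.65 = 1226.44
ΣP(Period 0)Q(Period 1) = 2.39×75 + 0.81×286 + 2.38×265 = 179.25 + 231.66 + 630.7 = 1041.61
P = 1226.44 / 1041.61 × 100 = 117.7446
Fisher = √(L × P) = √(118.2017 × 117.7446) = 117.9730

117.97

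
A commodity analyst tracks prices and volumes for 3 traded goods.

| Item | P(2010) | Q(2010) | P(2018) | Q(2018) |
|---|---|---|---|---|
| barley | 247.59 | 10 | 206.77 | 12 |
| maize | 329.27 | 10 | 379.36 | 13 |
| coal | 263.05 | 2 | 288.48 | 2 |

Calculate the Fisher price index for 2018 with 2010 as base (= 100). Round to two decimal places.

Laspeyres component (base-period weights):
ΣP(2018)Q(2010) = 206.77×10 + 379.36×10 + 288.48×2 = 2067.7 + 3793.6 + 576.96 = 6438.26
ΣP(2010)Q(2010) = 247.59×10 + 329.27×10 + 263.05×2 = 2475.9 + 3292.7 + 526.1 = 6294.7
L = 6438.26 / 6294.7 × 100 = 102.2806
Paasche component (current-period weights):
ΣP(2018)Q(2018) = 206.77×12 + 379.36×13 + 288.48×2 = 2481.24 + 4931.68 + 576.96 = 7989.88
ΣP(2010)Q(2018) = 247.59×12 + 329.27×13 + 263.05×2 = 2971.08 + 4280.51 + 526.1 = 7777.69
P = 7989.88 / 7777.69 × 100 = 102.7282
Fisher = √(L × P) = √(102.2806 × 102.7282) = 102.5042

102.50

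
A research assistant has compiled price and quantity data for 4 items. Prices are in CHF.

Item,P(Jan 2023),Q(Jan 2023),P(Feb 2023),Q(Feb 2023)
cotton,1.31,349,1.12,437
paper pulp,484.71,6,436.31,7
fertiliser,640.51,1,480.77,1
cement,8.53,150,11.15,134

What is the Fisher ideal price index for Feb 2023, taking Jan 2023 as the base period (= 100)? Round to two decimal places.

96.82

Laspeyres component (base-period weights):
ΣP(Feb 2023)Q(Jan 2023) = 1.12×349 + 436.31×6 + 480.77×1 + 11.15×150 = 390.88 + 2617.86 + 480.77 + 1672.5 = 5162.01
ΣP(Jan 2023)Q(Jan 2023) = 1.31×349 + 484.71×6 + 640.51×1 + 8.53×150 = 457.19 + 2908.26 + 640.51 + 1279.5 = 5285.46
L = 5162.01 / 5285.46 × 100 = 97.6643
Paasche component (current-period weights):
ΣP(Feb 2023)Q(Feb 2023) = 1.12×437 + 436.31×7 + 480.77×1 + 11.15×134 = 489.44 + 3054.17 + 480.77 + 1494.1 = 5518.48
ΣP(Jan 2023)Q(Feb 2023) = 1.31×437 + 484.71×7 + 640.51×1 + 8.53×134 = 572.47 + 3392.97 + 640.51 + 1143.02 = 5748.97
P = 5518.48 / 5748.97 × 100 = 95.9908
Fisher = √(L × P) = √(97.6643 × 95.9908) = 96.8239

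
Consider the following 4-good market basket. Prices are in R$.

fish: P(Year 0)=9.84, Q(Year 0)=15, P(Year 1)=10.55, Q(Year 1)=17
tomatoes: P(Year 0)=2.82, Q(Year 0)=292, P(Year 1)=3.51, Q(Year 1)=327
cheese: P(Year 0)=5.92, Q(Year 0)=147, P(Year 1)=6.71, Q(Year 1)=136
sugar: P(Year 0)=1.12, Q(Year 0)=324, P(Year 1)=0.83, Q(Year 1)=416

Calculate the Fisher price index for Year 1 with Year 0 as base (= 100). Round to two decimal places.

Laspeyres component (base-period weights):
ΣP(Year 1)Q(Year 0) = 10.55×15 + 3.51×292 + 6.71×147 + 0.83×324 = 158.25 + 1024.92 + 986.37 + 268.92 = 2438.46
ΣP(Year 0)Q(Year 0) = 9.84×15 + 2.82×292 + 5.92×147 + 1.12×324 = 147.6 + 823.44 + 870.24 + 362.88 = 2204.16
L = 2438.46 / 2204.16 × 100 = 110.6299
Paasche component (current-period weights):
ΣP(Year 1)Q(Year 1) = 10.55×17 + 3.51×327 + 6.71×136 + 0.83×416 = 179.35 + 1147.77 + 912.56 + 345.28 = 2584.96
ΣP(Year 0)Q(Year 1) = 9.84×17 + 2.82×327 + 5.92×136 + 1.12×416 = 167.28 + 922.14 + 805.12 + 465.92 = 2360.46
P = 2584.96 / 2360.46 × 100 = 109.5109
Fisher = √(L × P) = √(110.6299 × 109.5109) = 110.0690

110.07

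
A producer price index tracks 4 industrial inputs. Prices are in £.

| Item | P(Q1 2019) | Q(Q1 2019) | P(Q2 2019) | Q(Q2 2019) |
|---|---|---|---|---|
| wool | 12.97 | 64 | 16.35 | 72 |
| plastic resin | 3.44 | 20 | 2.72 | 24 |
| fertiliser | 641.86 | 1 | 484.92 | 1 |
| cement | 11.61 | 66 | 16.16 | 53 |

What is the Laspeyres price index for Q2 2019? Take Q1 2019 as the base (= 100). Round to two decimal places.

114.97

Laspeyres price index uses base-period quantities as weights.
ΣP(Q2 2019)·Q(Q1 2019) = 16.35×64 + 2.72×20 + 484.92×1 + 16.16×66 = 1046.4 + 54.4 + 484.92 + 1066.56 = 2652.28
ΣP(Q1 2019)·Q(Q1 2019) = 12.97×64 + 3.44×20 + 641.86×1 + 11.61×66 = 830.08 + 68.8 + 641.86 + 766.26 = 2307
Index = 2652.28 / 2307 × 100 = 114.9666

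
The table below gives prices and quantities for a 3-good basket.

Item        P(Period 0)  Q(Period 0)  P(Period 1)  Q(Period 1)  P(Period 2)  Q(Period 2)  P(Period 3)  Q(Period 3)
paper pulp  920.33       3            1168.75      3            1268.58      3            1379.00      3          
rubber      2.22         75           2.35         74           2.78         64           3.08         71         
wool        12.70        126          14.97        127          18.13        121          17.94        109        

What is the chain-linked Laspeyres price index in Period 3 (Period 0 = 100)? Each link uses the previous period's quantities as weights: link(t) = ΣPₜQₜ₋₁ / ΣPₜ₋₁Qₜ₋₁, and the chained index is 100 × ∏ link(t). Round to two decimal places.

146.51

Link Period 0→Period 1:
ΣP(Period 1)Q(Period 0) = 1168.75×3 + 2.35×75 + 14.97×126 = 3506.25 + 176.25 + 1886.22 = 5568.72
ΣP(Period 0)Q(Period 0) = 920.33×3 + 2.22×75 + 12.70×126 = 2760.99 + 166.5 + 1600.2 = 4527.69
link = 5568.72/4527.69 = 1.229925
Link Period 1→Period 2:
ΣP(Period 2)Q(Period 1) = 1268.58×3 + 2.78×74 + 18.13×127 = 3805.74 + 205.72 + 2302.51 = 6313.97
ΣP(Period 1)Q(Period 1) = 1168.75×3 + 2.35×74 + 14.97×127 = 3506.25 + 173.9 + 1901.19 = 5581.34
link = 6313.97/5581.34 = 1.131264
Link Period 2→Period 3:
ΣP(Period 3)Q(Period 2) = 1379.00×3 + 3.08×64 + 17.94×121 = 4137 + 197.12 + 2170.74 = 6504.86
ΣP(Period 2)Q(Period 2) = 1268.58×3 + 2.78×64 + 18.13×121 = 3805.74 + 177.92 + 2193.73 = 6177.39
link = 6504.86/6177.39 = 1.053011
Chained index = 100 × 1.229925 × 1.131264 × 1.053011 = 146.5128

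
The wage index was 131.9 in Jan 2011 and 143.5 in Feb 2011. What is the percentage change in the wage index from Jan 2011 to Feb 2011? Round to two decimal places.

8.79%

Change = (143.5 − 131.9) / 131.9 × 100
       = 11.6 / 131.9 × 100 = 8.7945%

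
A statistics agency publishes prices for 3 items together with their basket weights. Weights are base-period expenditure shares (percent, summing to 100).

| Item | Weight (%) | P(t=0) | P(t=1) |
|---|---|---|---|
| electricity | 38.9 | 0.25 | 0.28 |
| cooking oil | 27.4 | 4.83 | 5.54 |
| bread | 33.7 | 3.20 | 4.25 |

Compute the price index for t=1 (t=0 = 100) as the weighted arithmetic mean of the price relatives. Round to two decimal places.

119.75

electricity: 38.9 × (0.28/0.25) = 38.9 × 1.120000 = 43.5680
cooking oil: 27.4 × (5.54/4.83) = 27.4 × 1.146998 = 31.4277
bread: 33.7 × (4.25/3.20) = 33.7 × 1.328125 = 44.7578
Index = Σ wᵢ·(p₁ᵢ/p₀ᵢ) = 43.5680 + 31.4277 + 44.7578 = 119.7536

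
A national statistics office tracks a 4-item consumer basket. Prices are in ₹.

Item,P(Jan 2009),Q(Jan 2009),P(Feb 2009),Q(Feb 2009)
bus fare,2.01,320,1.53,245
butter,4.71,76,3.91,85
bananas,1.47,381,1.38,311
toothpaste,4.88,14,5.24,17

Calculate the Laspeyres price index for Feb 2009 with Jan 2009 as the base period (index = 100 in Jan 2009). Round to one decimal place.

85.0

Laspeyres price index uses base-period quantities as weights.
ΣP(Feb 2009)·Q(Jan 2009) = 1.53×320 + 3.91×76 + 1.38×381 + 5.24×14 = 489.6 + 297.16 + 525.78 + 73.36 = 1385.9
ΣP(Jan 2009)·Q(Jan 2009) = 2.01×320 + 4.71×76 + 1.47×381 + 4.88×14 = 643.2 + 357.96 + 560.07 + 68.32 = 1629.55
Index = 1385.9 / 1629.55 × 100 = 85.0480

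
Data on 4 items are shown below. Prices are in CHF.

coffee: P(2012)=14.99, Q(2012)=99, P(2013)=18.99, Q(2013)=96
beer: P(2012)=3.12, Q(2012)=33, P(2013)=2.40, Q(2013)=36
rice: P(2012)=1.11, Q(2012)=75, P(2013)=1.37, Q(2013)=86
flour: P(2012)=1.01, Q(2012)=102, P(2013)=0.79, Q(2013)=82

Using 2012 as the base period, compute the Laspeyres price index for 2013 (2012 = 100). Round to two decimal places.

Laspeyres price index uses base-period quantities as weights.
ΣP(2013)·Q(2012) = 18.99×99 + 2.40×33 + 1.37×75 + 0.79×102 = 1880.01 + 79.2 + 102.75 + 80.58 = 2142.54
ΣP(2012)·Q(2012) = 14.99×99 + 3.12×33 + 1.11×75 + 1.01×102 = 1484.01 + 102.96 + 83.25 + 103.02 = 1773.24
Index = 2142.54 / 1773.24 × 100 = 120.8263

120.83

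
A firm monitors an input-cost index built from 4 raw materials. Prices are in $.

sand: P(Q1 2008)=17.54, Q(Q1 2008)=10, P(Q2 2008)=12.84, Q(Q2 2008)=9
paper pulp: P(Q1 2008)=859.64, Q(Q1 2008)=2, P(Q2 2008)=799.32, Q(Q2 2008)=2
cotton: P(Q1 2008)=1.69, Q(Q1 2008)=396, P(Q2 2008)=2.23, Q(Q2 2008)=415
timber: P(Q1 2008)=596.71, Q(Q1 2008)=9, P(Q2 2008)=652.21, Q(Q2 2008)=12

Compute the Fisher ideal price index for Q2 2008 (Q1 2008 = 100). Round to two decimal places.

107.17

Laspeyres component (base-period weights):
ΣP(Q2 2008)Q(Q1 2008) = 12.84×10 + 799.32×2 + 2.23×396 + 652.21×9 = 128.4 + 1598.64 + 883.08 + 5869.89 = 8480.01
ΣP(Q1 2008)Q(Q1 2008) = 17.54×10 + 859.64×2 + 1.69×396 + 596.71×9 = 175.4 + 1719.28 + 669.24 + 5370.39 = 7934.31
L = 8480.01 / 7934.31 × 100 = 106.8777
Paasche component (current-period weights):
ΣP(Q2 2008)Q(Q2 2008) = 12.84×9 + 799.32×2 + 2.23×415 + 652.21×12 = 115.56 + 1598.64 + 925.45 + 7826.52 = 10466.17
ΣP(Q1 2008)Q(Q2 2008) = 17.54×9 + 859.64×2 + 1.69×415 + 596.71×12 = 157.86 + 1719.28 + 701.35 + 7160.52 = 9739.01
P = 10466.17 / 9739.01 × 100 = 107.4665
Fisher = √(L × P) = √(106.8777 × 107.4665) = 107.1717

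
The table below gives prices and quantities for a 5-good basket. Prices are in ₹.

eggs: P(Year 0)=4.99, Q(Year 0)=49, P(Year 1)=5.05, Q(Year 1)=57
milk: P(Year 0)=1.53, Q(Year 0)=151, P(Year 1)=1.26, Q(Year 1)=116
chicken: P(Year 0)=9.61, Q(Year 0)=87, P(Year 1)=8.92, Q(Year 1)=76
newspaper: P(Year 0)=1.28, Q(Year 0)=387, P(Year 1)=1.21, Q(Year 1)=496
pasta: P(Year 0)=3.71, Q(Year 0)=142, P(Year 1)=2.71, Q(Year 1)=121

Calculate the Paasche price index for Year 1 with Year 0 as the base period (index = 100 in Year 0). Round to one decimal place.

89.6

Paasche price index uses current-period quantities as weights.
ΣP(Year 1)·Q(Year 1) = 5.05×57 + 1.26×116 + 8.92×76 + 1.21×496 + 2.71×121 = 287.85 + 146.16 + 677.92 + 600.16 + 327.91 = 2040
ΣP(Year 0)·Q(Year 1) = 4.99×57 + 1.53×116 + 9.61×76 + 1.28×496 + 3.71×121 = 284.43 + 177.48 + 730.36 + 634.88 + 448.91 = 2276.06
Index = 2040 / 2276.06 × 100 = 89.6286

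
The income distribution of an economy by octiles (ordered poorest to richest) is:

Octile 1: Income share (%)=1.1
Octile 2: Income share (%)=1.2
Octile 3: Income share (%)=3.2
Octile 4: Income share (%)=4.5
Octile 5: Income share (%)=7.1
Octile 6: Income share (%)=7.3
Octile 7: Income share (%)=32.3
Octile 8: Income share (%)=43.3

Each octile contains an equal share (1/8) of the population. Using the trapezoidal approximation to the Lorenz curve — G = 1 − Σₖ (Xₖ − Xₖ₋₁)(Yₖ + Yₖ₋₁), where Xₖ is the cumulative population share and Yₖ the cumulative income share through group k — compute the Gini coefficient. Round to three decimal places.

0.582

Cumulative income shares Yₖ: 0.0110, 0.0230, 0.0550, 0.1000, 0.1710, 0.2440, 0.5670, 1.0000
Σ (Xₖ−Xₖ₋₁)(Yₖ+Yₖ₋₁) = (1/8)(0.0110+0.0000) + (1/8)(0.0230+0.0110) + (1/8)(0.0550+0.0230) + (1/8)(0.1000+0.0550) + (1/8)(0.1710+0.1000) + (1/8)(0.2440+0.1710) + (1/8)(0.5670+0.2440) + (1/8)(1.0000+0.5670)
  = 0.0014 + 0.0043 + 0.0097 + 0.0194 + 0.0339 + 0.0519 + 0.1014 + 0.1959 = 0.4178
G = 1 − 0.4178 = 0.5822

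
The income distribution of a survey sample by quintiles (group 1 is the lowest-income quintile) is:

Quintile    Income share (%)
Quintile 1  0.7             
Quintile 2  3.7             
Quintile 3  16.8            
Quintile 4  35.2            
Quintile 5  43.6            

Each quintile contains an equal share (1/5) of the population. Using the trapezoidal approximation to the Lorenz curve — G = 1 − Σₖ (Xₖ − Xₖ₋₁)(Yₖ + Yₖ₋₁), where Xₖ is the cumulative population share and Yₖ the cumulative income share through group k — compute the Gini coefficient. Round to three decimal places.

0.469

Cumulative income shares Yₖ: 0.0070, 0.0440, 0.2120, 0.5640, 1.0000
Σ (Xₖ−Xₖ₋₁)(Yₖ+Yₖ₋₁) = (1/5)(0.0070+0.0000) + (1/5)(0.0440+0.0070) + (1/5)(0.2120+0.0440) + (1/5)(0.5640+0.2120) + (1/5)(1.0000+0.5640)
  = 0.0014 + 0.0102 + 0.0512 + 0.1552 + 0.3128 = 0.5308
G = 1 − 0.5308 = 0.4692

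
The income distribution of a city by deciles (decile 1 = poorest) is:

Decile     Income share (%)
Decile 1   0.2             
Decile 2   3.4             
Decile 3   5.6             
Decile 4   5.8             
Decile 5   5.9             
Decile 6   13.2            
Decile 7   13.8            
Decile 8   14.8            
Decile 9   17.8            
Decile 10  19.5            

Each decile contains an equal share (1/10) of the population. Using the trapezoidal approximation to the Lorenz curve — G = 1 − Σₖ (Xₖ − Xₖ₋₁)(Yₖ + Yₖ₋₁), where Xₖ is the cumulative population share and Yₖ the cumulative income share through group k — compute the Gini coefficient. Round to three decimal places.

0.352

Cumulative income shares Yₖ: 0.0020, 0.0360, 0.0920, 0.1500, 0.2090, 0.3410, 0.4790, 0.6270, 0.8050, 1.0000
Σ (Xₖ−Xₖ₋₁)(Yₖ+Yₖ₋₁) = (1/10)(0.0020+0.0000) + (1/10)(0.0360+0.0020) + (1/10)(0.0920+0.0360) + (1/10)(0.1500+0.0920) + (1/10)(0.2090+0.1500) + (1/10)(0.3410+0.2090) + (1/10)(0.4790+0.3410) + (1/10)(0.6270+0.4790) + (1/10)(0.8050+0.6270) + (1/10)(1.0000+0.8050)
  = 0.0002 + 0.0038 + 0.0128 + 0.0242 + 0.0359 + 0.0550 + 0.0820 + 0.1106 + 0.1432 + 0.1805 = 0.6482
G = 1 − 0.6482 = 0.3518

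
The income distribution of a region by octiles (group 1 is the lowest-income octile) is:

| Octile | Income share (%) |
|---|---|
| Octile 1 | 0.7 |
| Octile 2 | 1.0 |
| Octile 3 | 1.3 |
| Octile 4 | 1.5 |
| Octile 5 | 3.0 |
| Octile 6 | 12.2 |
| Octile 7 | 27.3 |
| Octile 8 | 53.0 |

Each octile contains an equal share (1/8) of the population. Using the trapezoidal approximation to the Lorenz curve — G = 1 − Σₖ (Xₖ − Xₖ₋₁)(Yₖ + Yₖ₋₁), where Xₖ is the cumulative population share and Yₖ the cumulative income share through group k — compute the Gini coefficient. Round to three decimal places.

Cumulative income shares Yₖ: 0.0070, 0.0170, 0.0300, 0.0450, 0.0750, 0.1970, 0.4700, 1.0000
Σ (Xₖ−Xₖ₋₁)(Yₖ+Yₖ₋₁) = (1/8)(0.0070+0.0000) + (1/8)(0.0170+0.0070) + (1/8)(0.0300+0.0170) + (1/8)(0.0450+0.0300) + (1/8)(0.0750+0.0450) + (1/8)(0.1970+0.0750) + (1/8)(0.4700+0.1970) + (1/8)(1.0000+0.4700)
  = 0.0009 + 0.0030 + 0.0059 + 0.0094 + 0.0150 + 0.0340 + 0.0834 + 0.1837 = 0.3352
G = 1 − 0.3352 = 0.6647

0.665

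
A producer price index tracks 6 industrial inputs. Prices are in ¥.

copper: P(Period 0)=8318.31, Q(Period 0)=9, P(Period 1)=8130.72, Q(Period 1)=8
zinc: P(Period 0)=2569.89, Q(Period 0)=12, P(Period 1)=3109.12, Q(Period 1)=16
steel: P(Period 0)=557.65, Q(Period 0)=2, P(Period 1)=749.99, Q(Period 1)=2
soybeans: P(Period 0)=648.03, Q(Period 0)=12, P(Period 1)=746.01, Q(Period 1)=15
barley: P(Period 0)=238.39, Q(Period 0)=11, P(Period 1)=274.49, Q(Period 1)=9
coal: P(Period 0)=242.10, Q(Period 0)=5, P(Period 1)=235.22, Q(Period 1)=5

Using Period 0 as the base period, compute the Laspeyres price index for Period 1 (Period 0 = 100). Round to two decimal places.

105.66

Laspeyres price index uses base-period quantities as weights.
ΣP(Period 1)·Q(Period 0) = 8130.72×9 + 3109.12×12 + 749.99×2 + 746.01×12 + 274.49×11 + 235.22×5 = 73176.48 + 37309.44 + 1499.98 + 8952.12 + 3019.39 + 1176.1 = 125133.51
ΣP(Period 0)·Q(Period 0) = 8318.31×9 + 2569.89×12 + 557.65×2 + 648.03×12 + 238.39×11 + 242.10×5 = 74864.79 + 30838.68 + 1115.3 + 7776.36 + 2622.29 + 1210.5 = 118427.92
Index = 125133.51 / 118427.92 × 100 = 105.6622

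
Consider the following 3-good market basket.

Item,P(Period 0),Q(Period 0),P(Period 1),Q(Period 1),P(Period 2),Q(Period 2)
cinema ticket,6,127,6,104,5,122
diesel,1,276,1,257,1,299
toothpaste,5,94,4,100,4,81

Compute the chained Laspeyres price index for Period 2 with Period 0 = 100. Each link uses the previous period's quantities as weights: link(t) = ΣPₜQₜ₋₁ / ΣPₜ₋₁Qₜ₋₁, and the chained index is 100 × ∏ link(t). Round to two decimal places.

Link Period 0→Period 1:
ΣP(Period 1)Q(Period 0) = 6×127 + 1×276 + 4×94 = 762 + 276 + 376 = 1414
ΣP(Period 0)Q(Period 0) = 6×127 + 1×276 + 5×94 = 762 + 276 + 470 = 1508
link = 1414/1508 = 0.937666
Link Period 1→Period 2:
ΣP(Period 2)Q(Period 1) = 5×104 + 1×257 + 4×100 = 520 + 257 + 400 = 1177
ΣP(Period 1)Q(Period 1) = 6×104 + 1×257 + 4×100 = 624 + 257 + 400 = 1281
link = 1177/1281 = 0.918813
Chained index = 100 × 0.937666 × 0.918813 = 86.1540

86.15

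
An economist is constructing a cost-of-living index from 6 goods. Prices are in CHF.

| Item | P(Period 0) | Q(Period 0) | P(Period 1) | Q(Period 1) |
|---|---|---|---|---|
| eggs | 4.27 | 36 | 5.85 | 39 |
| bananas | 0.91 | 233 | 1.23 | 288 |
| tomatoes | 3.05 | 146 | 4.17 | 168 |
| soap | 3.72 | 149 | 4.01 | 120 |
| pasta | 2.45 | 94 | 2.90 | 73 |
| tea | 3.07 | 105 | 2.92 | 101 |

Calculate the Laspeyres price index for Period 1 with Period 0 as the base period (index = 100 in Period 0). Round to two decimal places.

Laspeyres price index uses base-period quantities as weights.
ΣP(Period 1)·Q(Period 0) = 5.85×36 + 1.23×233 + 4.17×146 + 4.01×149 + 2.90×94 + 2.92×105 = 210.6 + 286.59 + 608.82 + 597.49 + 272.6 + 306.6 = 2282.7
ΣP(Period 0)·Q(Period 0) = 4.27×36 + 0.91×233 + 3.05×146 + 3.72×149 + 2.45×94 + 3.07×105 = 153.72 + 212.03 + 445.3 + 554.28 + 230.3 + 322.35 = 1917.98
Index = 2282.7 / 1917.98 × 100 = 119.0158

119.02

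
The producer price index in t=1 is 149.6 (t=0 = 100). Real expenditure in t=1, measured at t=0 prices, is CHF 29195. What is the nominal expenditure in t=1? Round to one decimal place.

Nominal = Real × (Index/100) = 29195 × (149.6/100)
        = 29195 × 1.496 = 43675.7200

43675.7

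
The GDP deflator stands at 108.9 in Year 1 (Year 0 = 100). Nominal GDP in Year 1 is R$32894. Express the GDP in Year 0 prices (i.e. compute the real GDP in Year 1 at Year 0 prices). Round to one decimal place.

Real = Nominal ÷ (Index/100) = 32894 ÷ (108.9/100)
     = 32894 ÷ 1.089 = 30205.6933

30205.7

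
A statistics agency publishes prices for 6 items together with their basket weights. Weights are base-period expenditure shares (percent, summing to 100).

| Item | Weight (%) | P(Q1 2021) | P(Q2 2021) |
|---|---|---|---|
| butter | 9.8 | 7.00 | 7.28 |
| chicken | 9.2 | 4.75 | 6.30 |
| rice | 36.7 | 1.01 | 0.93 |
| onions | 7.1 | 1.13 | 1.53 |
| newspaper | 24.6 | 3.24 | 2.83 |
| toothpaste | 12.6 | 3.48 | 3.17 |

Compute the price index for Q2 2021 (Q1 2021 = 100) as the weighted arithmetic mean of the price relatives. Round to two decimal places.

butter: 9.8 × (7.28/7.00) = 9.8 × 1.040000 = 10.1920
chicken: 9.2 × (6.30/4.75) = 9.2 × 1.326316 = 12.2021
rice: 36.7 × (0.93/1.01) = 36.7 × 0.920792 = 33.7931
onions: 7.1 × (1.53/1.13) = 7.1 × 1.353982 = 9.6133
newspaper: 24.6 × (2.83/3.24) = 24.6 × 0.873457 = 21.4870
toothpaste: 12.6 × (3.17/3.48) = 12.6 × 0.910920 = 11.4776
Index = Σ wᵢ·(p₁ᵢ/p₀ᵢ) = 10.1920 + 12.2021 + 33.7931 + 9.6133 + 21.4870 + 11.4776 = 98.7651

98.77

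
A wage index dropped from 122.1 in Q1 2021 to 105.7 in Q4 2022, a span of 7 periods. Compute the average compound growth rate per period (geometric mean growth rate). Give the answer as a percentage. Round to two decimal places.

-2.04%

Growth factor = (105.7/122.1)^(1/7) = (0.865684)^(1/7) = 0.979606
Growth rate = 0.979606 − 1 = -0.020394 = -2.0394%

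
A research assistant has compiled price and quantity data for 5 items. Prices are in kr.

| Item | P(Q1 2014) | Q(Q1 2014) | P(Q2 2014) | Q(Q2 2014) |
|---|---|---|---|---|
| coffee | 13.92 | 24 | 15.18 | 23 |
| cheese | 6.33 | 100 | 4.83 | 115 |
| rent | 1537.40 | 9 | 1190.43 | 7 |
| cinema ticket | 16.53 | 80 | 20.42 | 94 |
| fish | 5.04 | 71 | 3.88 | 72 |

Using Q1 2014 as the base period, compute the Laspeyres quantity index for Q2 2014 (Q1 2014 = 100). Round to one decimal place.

Laspeyres quantity index uses base-period prices as weights.
ΣP(Q1 2014)·Q(Q2 2014) = 13.92×23 + 6.33×115 + 1537.40×7 + 16.53×94 + 5.04×72 = 320.16 + 727.95 + 10761.8 + 1553.82 + 362.88 = 13726.61
ΣP(Q1 2014)·Q(Q1 2014) = 13.92×24 + 6.33×100 + 1537.40×9 + 16.53×80 + 5.04×71 = 334.08 + 633 + 13836.6 + 1322.4 + 357.84 = 16483.92
Index = 13726.61 / 16483.92 × 100 = 83.2727

83.3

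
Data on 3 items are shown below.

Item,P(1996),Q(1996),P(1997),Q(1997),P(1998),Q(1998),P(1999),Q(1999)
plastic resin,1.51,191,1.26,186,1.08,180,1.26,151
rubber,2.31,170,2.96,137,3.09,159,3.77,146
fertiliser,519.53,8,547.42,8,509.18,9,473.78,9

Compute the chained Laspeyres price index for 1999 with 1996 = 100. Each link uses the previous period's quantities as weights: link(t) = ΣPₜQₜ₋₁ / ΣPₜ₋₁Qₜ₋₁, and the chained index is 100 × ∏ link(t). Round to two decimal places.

Link 1996→1997:
ΣP(1997)Q(1996) = 1.26×191 + 2.96×170 + 547.42×8 = 240.66 + 503.2 + 4379.36 = 5123.22
ΣP(1996)Q(1996) = 1.51×191 + 2.31×170 + 519.53×8 = 288.41 + 392.7 + 4156.24 = 4837.35
link = 5123.22/4837.35 = 1.059096
Link 1997→1998:
ΣP(1998)Q(1997) = 1.08×186 + 3.09×137 + 509.18×8 = 200.88 + 423.33 + 4073.44 = 4697.65
ΣP(1997)Q(1997) = 1.26×186 + 2.96×137 + 547.42×8 = 234.36 + 405.52 + 4379.36 = 5019.24
link = 4697.65/5019.24 = 0.935929
Link 1998→1999:
ΣP(1999)Q(1998) = 1.26×180 + 3.77×159 + 473.78×9 = 226.8 + 599.43 + 4264.02 = 5090.25
ΣP(1998)Q(1998) = 1.08×180 + 3.09×159 + 509.18×9 = 194.4 + 491.31 + 4582.62 = 5268.33
link = 5090.25/5268.33 = 0.966198
Chained index = 100 × 1.059096 × 0.935929 × 0.966198 = 95.7733

95.77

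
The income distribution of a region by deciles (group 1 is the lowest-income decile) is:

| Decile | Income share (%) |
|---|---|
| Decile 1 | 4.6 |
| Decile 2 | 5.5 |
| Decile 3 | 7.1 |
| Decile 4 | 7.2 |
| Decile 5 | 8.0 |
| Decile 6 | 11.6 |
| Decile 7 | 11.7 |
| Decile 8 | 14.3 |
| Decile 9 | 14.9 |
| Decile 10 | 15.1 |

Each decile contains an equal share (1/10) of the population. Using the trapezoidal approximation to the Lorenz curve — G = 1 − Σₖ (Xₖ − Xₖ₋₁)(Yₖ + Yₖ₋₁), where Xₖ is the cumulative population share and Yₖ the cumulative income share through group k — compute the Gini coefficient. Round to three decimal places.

0.213

Cumulative income shares Yₖ: 0.0460, 0.1010, 0.1720, 0.2440, 0.3240, 0.4400, 0.5570, 0.7000, 0.8490, 1.0000
Σ (Xₖ−Xₖ₋₁)(Yₖ+Yₖ₋₁) = (1/10)(0.0460+0.0000) + (1/10)(0.1010+0.0460) + (1/10)(0.1720+0.1010) + (1/10)(0.2440+0.1720) + (1/10)(0.3240+0.2440) + (1/10)(0.4400+0.3240) + (1/10)(0.5570+0.4400) + (1/10)(0.7000+0.5570) + (1/10)(0.8490+0.7000) + (1/10)(1.0000+0.8490)
  = 0.0046 + 0.0147 + 0.0273 + 0.0416 + 0.0568 + 0.0764 + 0.0997 + 0.1257 + 0.1549 + 0.1849 = 0.7866
G = 1 − 0.7866 = 0.2134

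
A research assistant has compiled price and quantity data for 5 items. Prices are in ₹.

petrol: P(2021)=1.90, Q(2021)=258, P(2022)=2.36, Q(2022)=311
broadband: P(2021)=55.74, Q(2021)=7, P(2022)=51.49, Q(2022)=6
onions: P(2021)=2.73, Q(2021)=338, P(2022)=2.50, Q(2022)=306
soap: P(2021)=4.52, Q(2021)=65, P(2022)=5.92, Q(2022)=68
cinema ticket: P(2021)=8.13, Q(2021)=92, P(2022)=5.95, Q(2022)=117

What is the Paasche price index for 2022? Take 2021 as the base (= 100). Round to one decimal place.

Paasche price index uses current-period quantities as weights.
ΣP(2022)·Q(2022) = 2.36×311 + 51.49×6 + 2.50×306 + 5.92×68 + 5.95×117 = 733.96 + 308.94 + 765 + 402.56 + 696.15 = 2906.61
ΣP(2021)·Q(2022) = 1.90×311 + 55.74×6 + 2.73×306 + 4.52×68 + 8.13×117 = 590.9 + 334.44 + 835.38 + 307.36 + 951.21 = 3019.29
Index = 2906.61 / 3019.29 × 100 = 96.2680

96.3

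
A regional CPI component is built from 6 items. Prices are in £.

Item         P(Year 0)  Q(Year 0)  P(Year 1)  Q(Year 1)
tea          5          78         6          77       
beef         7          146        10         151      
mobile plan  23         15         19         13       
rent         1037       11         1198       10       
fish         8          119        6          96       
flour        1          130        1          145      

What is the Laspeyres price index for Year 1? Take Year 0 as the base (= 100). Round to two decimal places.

113.96

Laspeyres price index uses base-period quantities as weights.
ΣP(Year 1)·Q(Year 0) = 6×78 + 10×146 + 19×15 + 1198×11 + 6×119 + 1×130 = 468 + 1460 + 285 + 13178 + 714 + 130 = 16235
ΣP(Year 0)·Q(Year 0) = 5×78 + 7×146 + 23×15 + 1037×11 + 8×119 + 1×130 = 390 + 1022 + 345 + 11407 + 952 + 130 = 14246
Index = 16235 / 14246 × 100 = 113.9618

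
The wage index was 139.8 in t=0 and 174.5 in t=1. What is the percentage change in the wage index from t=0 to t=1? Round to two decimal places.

24.82%

Change = (174.5 − 139.8) / 139.8 × 100
       = 34.7 / 139.8 × 100 = 24.8212%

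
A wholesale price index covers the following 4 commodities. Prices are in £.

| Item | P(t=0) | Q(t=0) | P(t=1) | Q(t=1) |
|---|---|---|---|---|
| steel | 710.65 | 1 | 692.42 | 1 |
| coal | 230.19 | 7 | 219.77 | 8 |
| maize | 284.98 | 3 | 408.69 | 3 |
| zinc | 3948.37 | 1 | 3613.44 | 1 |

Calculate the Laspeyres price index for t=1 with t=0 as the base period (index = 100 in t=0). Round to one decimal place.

99.2

Laspeyres price index uses base-period quantities as weights.
ΣP(t=1)·Q(t=0) = 692.42×1 + 219.77×7 + 408.69×3 + 3613.44×1 = 692.42 + 1538.39 + 1226.07 + 3613.44 = 7070.32
ΣP(t=0)·Q(t=0) = 710.65×1 + 230.19×7 + 284.98×3 + 3948.37×1 = 710.65 + 1611.33 + 854.94 + 3948.37 = 7125.29
Index = 7070.32 / 7125.29 × 100 = 99.2285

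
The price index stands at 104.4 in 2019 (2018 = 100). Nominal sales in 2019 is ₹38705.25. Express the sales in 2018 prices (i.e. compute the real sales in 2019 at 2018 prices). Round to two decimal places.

37073.99

Real = Nominal ÷ (Index/100) = 38705.25 ÷ (104.4/100)
     = 38705.25 ÷ 1.044 = 37073.9943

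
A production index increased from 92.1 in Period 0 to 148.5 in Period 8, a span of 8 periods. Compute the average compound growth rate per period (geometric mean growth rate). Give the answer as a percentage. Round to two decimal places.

Growth factor = (148.5/92.1)^(1/8) = (1.612378)^(1/8) = 1.061533
Growth rate = 1.061533 − 1 = 0.061533 = 6.1533%

6.15%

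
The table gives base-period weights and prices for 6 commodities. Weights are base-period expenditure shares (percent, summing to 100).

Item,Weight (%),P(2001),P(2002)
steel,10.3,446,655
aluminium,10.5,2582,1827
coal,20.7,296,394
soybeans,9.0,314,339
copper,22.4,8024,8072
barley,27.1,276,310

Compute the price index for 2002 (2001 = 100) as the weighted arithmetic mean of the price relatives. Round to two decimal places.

112.80

steel: 10.3 × (655/446) = 10.3 × 1.468610 = 15.1267
aluminium: 10.5 × (1827/2582) = 10.5 × 0.707591 = 7.4297
coal: 20.7 × (394/296) = 20.7 × 1.331081 = 27.5534
soybeans: 9.0 × (339/314) = 9.0 × 1.079618 = 9.7166
copper: 22.4 × (8072/8024) = 22.4 × 1.005982 = 22.5340
barley: 27.1 × (310/276) = 27.1 × 1.123188 = 30.4384
Index = Σ wᵢ·(p₁ᵢ/p₀ᵢ) = 15.1267 + 7.4297 + 27.5534 + 9.7166 + 22.5340 + 30.4384 = 112.7987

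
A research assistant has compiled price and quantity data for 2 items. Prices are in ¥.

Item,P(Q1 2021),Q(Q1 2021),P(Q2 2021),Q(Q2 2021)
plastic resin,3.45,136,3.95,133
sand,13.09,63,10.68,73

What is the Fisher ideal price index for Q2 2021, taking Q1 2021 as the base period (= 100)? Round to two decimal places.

92.89

Laspeyres component (base-period weights):
ΣP(Q2 2021)Q(Q1 2021) = 3.95×136 + 10.68×63 = 537.2 + 672.84 = 1210.04
ΣP(Q1 2021)Q(Q1 2021) = 3.45×136 + 13.09×63 = 469.2 + 824.67 = 1293.87
L = 1210.04 / 1293.87 × 100 = 93.5210
Paasche component (current-period weights):
ΣP(Q2 2021)Q(Q2 2021) = 3.95×133 + 10.68×73 = 525.35 + 779.64 = 1304.99
ΣP(Q1 2021)Q(Q2 2021) = 3.45×133 + 13.09×73 = 458.85 + 955.57 = 1414.42
P = 1304.99 / 1414.42 × 100 = 92.2633
Fisher = √(L × P) = √(93.5210 × 92.2633) = 92.8900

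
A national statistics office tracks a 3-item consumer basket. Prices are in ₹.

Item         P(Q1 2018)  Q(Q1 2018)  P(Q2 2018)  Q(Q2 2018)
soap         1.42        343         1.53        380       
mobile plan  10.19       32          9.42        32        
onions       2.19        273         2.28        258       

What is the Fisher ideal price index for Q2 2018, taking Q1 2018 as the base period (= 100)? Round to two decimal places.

102.75

Laspeyres component (base-period weights):
ΣP(Q2 2018)Q(Q1 2018) = 1.53×343 + 9.42×32 + 2.28×273 = 524.79 + 301.44 + 622.44 = 1448.67
ΣP(Q1 2018)Q(Q1 2018) = 1.42×343 + 10.19×32 + 2.19×273 = 487.06 + 326.08 + 597.87 = 1411.01
L = 1448.67 / 1411.01 × 100 = 102.6690
Paasche component (current-period weights):
ΣP(Q2 2018)Q(Q2 2018) = 1.53×380 + 9.42×32 + 2.28×258 = 581.4 + 301.44 + 588.24 = 1471.08
ΣP(Q1 2018)Q(Q2 2018) = 1.42×380 + 10.19×32 + 2.19×258 = 539.6 + 326.08 + 565.02 = 1430.7
P = 1471.08 / 1430.7 × 100 = 102.8224
Fisher = √(L × P) = √(102.6690 × 102.8224) = 102.7457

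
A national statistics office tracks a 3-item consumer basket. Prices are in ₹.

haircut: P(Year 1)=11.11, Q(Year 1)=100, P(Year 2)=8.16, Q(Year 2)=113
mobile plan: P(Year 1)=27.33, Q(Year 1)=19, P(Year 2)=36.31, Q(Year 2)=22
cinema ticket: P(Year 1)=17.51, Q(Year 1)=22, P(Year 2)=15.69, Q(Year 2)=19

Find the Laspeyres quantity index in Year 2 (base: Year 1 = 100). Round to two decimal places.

108.63

Laspeyres quantity index uses base-period prices as weights.
ΣP(Year 1)·Q(Year 2) = 11.11×113 + 27.33×22 + 17.51×19 = 1255.43 + 601.26 + 332.69 = 2189.38
ΣP(Year 1)·Q(Year 1) = 11.11×100 + 27.33×19 + 17.51×22 = 1111 + 519.27 + 385.22 = 2015.49
Index = 2189.38 / 2015.49 × 100 = 108.6277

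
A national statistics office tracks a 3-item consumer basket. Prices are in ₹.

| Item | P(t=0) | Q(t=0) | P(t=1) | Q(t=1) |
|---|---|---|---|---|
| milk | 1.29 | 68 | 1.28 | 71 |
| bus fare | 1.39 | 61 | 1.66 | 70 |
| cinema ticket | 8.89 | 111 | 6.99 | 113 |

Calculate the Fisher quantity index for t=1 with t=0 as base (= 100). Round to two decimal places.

Laspeyres component (base-period weights):
ΣP(t=0)Q(t=1) = 1.29×71 + 1.39×70 + 8.89×113 = 91.59 + 97.3 + 1004.57 = 1193.46
ΣP(t=0)Q(t=0) = 1.29×68 + 1.39×61 + 8.89×111 = 87.72 + 84.79 + 986.79 = 1159.3
L = 1193.46 / 1159.3 × 100 = 102.9466
Paasche component (current-period weights):
ΣP(t=1)Q(t=1) = 1.28×71 + 1.66×70 + 6.99×113 = 90.88 + 116.2 + 789.87 = 996.95
ΣP(t=1)Q(t=0) = 1.28×68 + 1.66×61 + 6.99×111 = 87.04 + 101.26 + 775.89 = 964.19
P = 996.95 / 964.19 × 100 = 103.3977
Fisher = √(L × P) = √(102.9466 × 103.3977) = 103.1719

103.17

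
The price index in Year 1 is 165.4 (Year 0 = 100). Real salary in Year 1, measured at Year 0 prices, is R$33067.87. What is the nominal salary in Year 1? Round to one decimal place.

54694.3

Nominal = Real × (Index/100) = 33067.87 × (165.4/100)
        = 33067.87 × 1.654 = 54694.2570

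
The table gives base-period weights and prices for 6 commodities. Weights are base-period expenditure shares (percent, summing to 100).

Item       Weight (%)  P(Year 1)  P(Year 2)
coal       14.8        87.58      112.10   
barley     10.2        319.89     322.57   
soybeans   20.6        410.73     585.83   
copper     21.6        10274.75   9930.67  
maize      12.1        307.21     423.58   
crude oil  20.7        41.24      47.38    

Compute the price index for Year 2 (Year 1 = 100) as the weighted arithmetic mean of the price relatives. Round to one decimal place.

coal: 14.8 × (112.10/87.58) = 14.8 × 1.279973 = 18.9436
barley: 10.2 × (322.57/319.89) = 10.2 × 1.008378 = 10.2855
soybeans: 20.6 × (585.83/410.73) = 20.6 × 1.426314 = 29.3821
copper: 21.6 × (9930.67/10274.75) = 21.6 × 0.966512 = 20.8767
maize: 12.1 × (423.58/307.21) = 12.1 × 1.378796 = 16.6834
crude oil: 20.7 × (47.38/41.24) = 20.7 × 1.148885 = 23.7819
Index = Σ wᵢ·(p₁ᵢ/p₀ᵢ) = 18.9436 + 10.2855 + 29.3821 + 20.8767 + 16.6834 + 23.7819 = 119.9531

120.0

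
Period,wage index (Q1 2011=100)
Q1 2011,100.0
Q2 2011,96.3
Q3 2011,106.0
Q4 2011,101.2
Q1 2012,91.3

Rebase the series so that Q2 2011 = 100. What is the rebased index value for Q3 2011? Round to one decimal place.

110.1

Rebased(Q3 2011) = 106.0 / 96.3 × 100 = 110.0727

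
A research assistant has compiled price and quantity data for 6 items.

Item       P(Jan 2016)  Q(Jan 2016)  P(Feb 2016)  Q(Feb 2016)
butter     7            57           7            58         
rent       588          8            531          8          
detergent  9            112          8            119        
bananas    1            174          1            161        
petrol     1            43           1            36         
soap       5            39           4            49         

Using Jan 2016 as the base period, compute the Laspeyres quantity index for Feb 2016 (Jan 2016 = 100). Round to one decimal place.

Laspeyres quantity index uses base-period prices as weights.
ΣP(Jan 2016)·Q(Feb 2016) = 7×58 + 588×8 + 9×119 + 1×161 + 1×36 + 5×49 = 406 + 4704 + 1071 + 161 + 36 + 245 = 6623
ΣP(Jan 2016)·Q(Jan 2016) = 7×57 + 588×8 + 9×112 + 1×174 + 1×43 + 5×39 = 399 + 4704 + 1008 + 174 + 43 + 195 = 6523
Index = 6623 / 6523 × 100 = 101.5330

101.5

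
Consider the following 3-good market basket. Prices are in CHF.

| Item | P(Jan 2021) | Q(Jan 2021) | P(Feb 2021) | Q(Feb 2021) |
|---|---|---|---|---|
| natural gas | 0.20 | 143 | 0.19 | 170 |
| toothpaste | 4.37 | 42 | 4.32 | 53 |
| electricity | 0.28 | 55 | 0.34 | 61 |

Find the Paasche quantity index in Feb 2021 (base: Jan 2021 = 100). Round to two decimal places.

124.06

Paasche quantity index uses current-period prices as weights.
ΣP(Feb 2021)·Q(Feb 2021) = 0.19×170 + 4.32×53 + 0.34×61 = 32.3 + 228.96 + 20.74 = 282
ΣP(Feb 2021)·Q(Jan 2021) = 0.19×143 + 4.32×42 + 0.34×55 = 27.17 + 181.44 + 18.7 = 227.31
Index = 282 / 227.31 × 100 = 124.0597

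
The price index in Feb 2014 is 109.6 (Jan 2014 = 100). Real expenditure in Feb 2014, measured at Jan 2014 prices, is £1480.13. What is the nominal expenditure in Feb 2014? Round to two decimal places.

1622.22

Nominal = Real × (Index/100) = 1480.13 × (109.6/100)
        = 1480.13 × 1.096 = 1622.2225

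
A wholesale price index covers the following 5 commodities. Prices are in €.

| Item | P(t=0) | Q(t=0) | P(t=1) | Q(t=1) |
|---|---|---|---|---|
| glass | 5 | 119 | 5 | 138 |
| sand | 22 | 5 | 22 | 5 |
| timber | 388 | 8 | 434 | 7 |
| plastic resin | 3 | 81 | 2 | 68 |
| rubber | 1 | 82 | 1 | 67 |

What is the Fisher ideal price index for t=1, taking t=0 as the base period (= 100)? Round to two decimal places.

106.82

Laspeyres component (base-period weights):
ΣP(t=1)Q(t=0) = 5×119 + 22×5 + 434×8 + 2×81 + 1×82 = 595 + 110 + 3472 + 162 + 82 = 4421
ΣP(t=0)Q(t=0) = 5×119 + 22×5 + 388×8 + 3×81 + 1×82 = 595 + 110 + 3104 + 243 + 82 = 4134
L = 4421 / 4134 × 100 = 106.9424
Paasche component (current-period weights):
ΣP(t=1)Q(t=1) = 5×138 + 22×5 + 434×7 + 2×68 + 1×67 = 690 + 110 + 3038 + 136 + 67 = 4041
ΣP(t=0)Q(t=1) = 5×138 + 22×5 + 388×7 + 3×68 + 1×67 = 690 + 110 + 2716 + 204 + 67 = 3787
P = 4041 / 3787 × 100 = 106.7072
Fisher = √(L × P) = √(106.9424 × 106.7072) = 106.8247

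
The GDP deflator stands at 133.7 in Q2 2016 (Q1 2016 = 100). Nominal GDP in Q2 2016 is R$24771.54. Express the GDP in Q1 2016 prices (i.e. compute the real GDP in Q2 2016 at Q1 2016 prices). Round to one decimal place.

Real = Nominal ÷ (Index/100) = 24771.54 ÷ (133.7/100)
     = 24771.54 ÷ 1.337 = 18527.7038

18527.7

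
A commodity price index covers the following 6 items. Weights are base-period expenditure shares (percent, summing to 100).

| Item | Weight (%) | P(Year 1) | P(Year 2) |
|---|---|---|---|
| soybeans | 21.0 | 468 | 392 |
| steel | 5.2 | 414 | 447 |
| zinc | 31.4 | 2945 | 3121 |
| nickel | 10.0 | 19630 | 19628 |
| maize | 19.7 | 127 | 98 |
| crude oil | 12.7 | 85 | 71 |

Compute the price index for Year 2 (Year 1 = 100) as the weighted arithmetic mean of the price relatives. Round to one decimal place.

92.3

soybeans: 21.0 × (392/468) = 21.0 × 0.837607 = 17.5897
steel: 5.2 × (447/414) = 5.2 × 1.079710 = 5.6145
zinc: 31.4 × (3121/2945) = 31.4 × 1.059762 = 33.2765
nickel: 10.0 × (19628/19630) = 10.0 × 0.999898 = 9.9990
maize: 19.7 × (98/127) = 19.7 × 0.771654 = 15.2016
crude oil: 12.7 × (71/85) = 12.7 × 0.835294 = 10.6082
Index = Σ wᵢ·(p₁ᵢ/p₀ᵢ) = 17.5897 + 5.6145 + 33.2765 + 9.9990 + 15.2016 + 10.6082 = 92.2896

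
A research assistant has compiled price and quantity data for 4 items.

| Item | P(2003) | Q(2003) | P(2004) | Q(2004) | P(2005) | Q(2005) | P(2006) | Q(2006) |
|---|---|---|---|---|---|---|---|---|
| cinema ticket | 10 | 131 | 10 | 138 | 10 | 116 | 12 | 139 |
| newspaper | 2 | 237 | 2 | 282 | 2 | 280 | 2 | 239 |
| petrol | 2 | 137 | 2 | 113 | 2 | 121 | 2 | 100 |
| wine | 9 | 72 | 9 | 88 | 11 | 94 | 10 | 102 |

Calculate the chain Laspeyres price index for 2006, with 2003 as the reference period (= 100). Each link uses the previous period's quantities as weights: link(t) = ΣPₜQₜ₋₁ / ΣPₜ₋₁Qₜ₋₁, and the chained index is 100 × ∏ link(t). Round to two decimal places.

Link 2003→2004:
ΣP(2004)Q(2003) = 10×131 + 2×237 + 2×137 + 9×72 = 1310 + 474 + 274 + 648 = 2706
ΣP(2003)Q(2003) = 10×131 + 2×237 + 2×137 + 9×72 = 1310 + 474 + 274 + 648 = 2706
link = 2706/2706 = 1.000000
Link 2004→2005:
ΣP(2005)Q(2004) = 10×138 + 2×282 + 2×113 + 11×88 = 1380 + 564 + 226 + 968 = 3138
ΣP(2004)Q(2004) = 10×138 + 2×282 + 2×113 + 9×88 = 1380 + 564 + 226 + 792 = 2962
link = 3138/2962 = 1.059419
Link 2005→2006:
ΣP(2006)Q(2005) = 12×116 + 2×280 + 2×121 + 10×94 = 1392 + 560 + 242 + 940 = 3134
ΣP(2005)Q(2005) = 10×116 + 2×280 + 2×121 + 11×94 = 1160 + 560 + 242 + 1034 = 2996
link = 3134/2996 = 1.046061
Chained index = 100 × 1.000000 × 1.059419 × 1.046061 = 110.8218

110.82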